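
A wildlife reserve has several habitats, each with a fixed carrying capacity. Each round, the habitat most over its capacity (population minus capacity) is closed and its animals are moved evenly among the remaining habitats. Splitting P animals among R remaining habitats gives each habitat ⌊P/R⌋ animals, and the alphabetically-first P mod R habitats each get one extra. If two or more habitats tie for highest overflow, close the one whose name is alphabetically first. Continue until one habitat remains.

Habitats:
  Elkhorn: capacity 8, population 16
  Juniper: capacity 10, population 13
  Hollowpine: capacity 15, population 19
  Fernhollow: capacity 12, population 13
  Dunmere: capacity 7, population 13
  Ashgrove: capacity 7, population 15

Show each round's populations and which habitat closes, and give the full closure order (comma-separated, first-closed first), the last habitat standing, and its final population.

Closure order: Ashgrove, Elkhorn, Dunmere, Hollowpine, Juniper
Last habitat: Fernhollow with 89 animals

Round 1: Ashgrove=15 Dunmere=13 Elkhorn=16 Fernhollow=13 Hollowpine=19 Juniper=13 → close Ashgrove (overflow 8)
  15÷5 = 3 each, +1 to first 0
Round 2: Dunmere=16 Elkhorn=19 Fernhollow=16 Hollowpine=22 Juniper=16 → close Elkhorn (overflow 11)
  19÷4 = 4 each, +1 to first 3
Round 3: Dunmere=21 Fernhollow=21 Hollowpine=27 Juniper=20 → close Dunmere (overflow 14)
  21÷3 = 7 each, +1 to first 0
Round 4: Fernhollow=28 Hollowpine=34 Juniper=27 → close Hollowpine (overflow 19)
  34÷2 = 17 each, +1 to first 0
Round 5: Fernhollow=45 Juniper=44 → close Juniper (overflow 34)
  44÷1 = 44 each, +1 to first 0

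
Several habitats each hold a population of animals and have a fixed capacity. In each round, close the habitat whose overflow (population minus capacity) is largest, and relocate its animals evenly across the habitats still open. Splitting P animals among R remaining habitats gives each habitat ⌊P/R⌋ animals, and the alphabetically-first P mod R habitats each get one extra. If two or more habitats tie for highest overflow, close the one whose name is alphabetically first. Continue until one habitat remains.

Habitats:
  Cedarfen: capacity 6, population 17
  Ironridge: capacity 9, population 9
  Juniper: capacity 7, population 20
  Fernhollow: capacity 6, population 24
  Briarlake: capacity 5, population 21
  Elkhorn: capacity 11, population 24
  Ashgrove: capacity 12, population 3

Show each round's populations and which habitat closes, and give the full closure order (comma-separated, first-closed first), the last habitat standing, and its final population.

Round 1: Ashgrove=3 Briarlake=21 Cedarfen=17 Elkhorn=24 Fernhollow=24 Ironridge=9 Juniper=20 → close Fernhollow (overflow 18)
  24÷6 = 4 each, +1 to first 0
Round 2: Ashgrove=7 Briarlake=25 Cedarfen=21 Elkhorn=28 Ironridge=13 Juniper=24 → close Briarlake (overflow 20)
  25÷5 = 5 each, +1 to first 0
Round 3: Ashgrove=12 Cedarfen=26 Elkhorn=33 Ironridge=18 Juniper=29 → close Elkhorn (overflow 22)
  33÷4 = 8 each, +1 to first 1
Round 4: Ashgrove=21 Cedarfen=34 Ironridge=26 Juniper=37 → close Juniper (overflow 30)
  37÷3 = 12 each, +1 to first 1
Round 5: Ashgrove=34 Cedarfen=46 Ironridge=38 → close Cedarfen (overflow 40)
  46÷2 = 23 each, +1 to first 0
Round 6: Ashgrove=57 Ironridge=61 → close Ironridge (overflow 52)
  61÷1 = 61 each, +1 to first 0

Closure order: Fernhollow, Briarlake, Elkhorn, Juniper, Cedarfen, Ironridge
Last habitat: Ashgrove with 118 animals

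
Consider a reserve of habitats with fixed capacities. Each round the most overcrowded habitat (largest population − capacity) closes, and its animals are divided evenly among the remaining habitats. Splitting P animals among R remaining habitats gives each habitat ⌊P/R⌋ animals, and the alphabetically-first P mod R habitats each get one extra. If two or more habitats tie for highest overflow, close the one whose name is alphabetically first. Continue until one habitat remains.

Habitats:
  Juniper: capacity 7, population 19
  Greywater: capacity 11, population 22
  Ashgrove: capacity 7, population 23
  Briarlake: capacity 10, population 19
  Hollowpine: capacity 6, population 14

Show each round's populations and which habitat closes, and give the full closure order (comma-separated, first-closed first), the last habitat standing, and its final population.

Round 1: Ashgrove=23 Briarlake=19 Greywater=22 Hollowpine=14 Juniper=19 → close Ashgrove (overflow 16)
  23÷4 = 5 each, +1 to first 3
Round 2: Briarlake=25 Greywater=28 Hollowpine=20 Juniper=24 → close Greywater (overflow 17)
  28÷3 = 9 each, +1 to first 1
Round 3: Briarlake=35 Hollowpine=29 Juniper=33 → close Juniper (overflow 26)
  33÷2 = 16 each, +1 to first 1
Round 4: Briarlake=52 Hollowpine=45 → close Briarlake (overflow 42)
  52÷1 = 52 each, +1 to first 0

Closure order: Ashgrove, Greywater, Juniper, Briarlake
Last habitat: Hollowpine with 97 animals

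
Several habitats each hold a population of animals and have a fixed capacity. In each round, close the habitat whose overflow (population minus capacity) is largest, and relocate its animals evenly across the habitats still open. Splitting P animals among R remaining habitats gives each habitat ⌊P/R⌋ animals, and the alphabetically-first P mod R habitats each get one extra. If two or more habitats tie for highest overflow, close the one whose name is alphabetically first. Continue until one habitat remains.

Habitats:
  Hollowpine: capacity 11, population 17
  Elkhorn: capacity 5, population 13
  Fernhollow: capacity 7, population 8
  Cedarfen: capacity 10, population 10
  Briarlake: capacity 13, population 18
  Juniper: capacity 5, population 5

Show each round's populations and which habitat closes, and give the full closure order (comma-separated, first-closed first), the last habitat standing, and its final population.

Closure order: Elkhorn, Briarlake, Hollowpine, Cedarfen, Fernhollow
Last habitat: Juniper with 71 animals

Round 1: Briarlake=18 Cedarfen=10 Elkhorn=13 Fernhollow=8 Hollowpine=17 Juniper=5 → close Elkhorn (overflow 8)
  13÷5 = 2 each, +1 to first 3
Round 2: Briarlake=21 Cedarfen=13 Fernhollow=11 Hollowpine=19 Juniper=7 → close Briarlake (overflow 8)
  21÷4 = 5 each, +1 to first 1
Round 3: Cedarfen=19 Fernhollow=16 Hollowpine=24 Juniper=12 → close Hollowpine (overflow 13)
  24÷3 = 8 each, +1 to first 0
Round 4: Cedarfen=27 Fernhollow=24 Juniper=20 → close Cedarfen (overflow 17)
  27÷2 = 13 each, +1 to first 1
Round 5: Fernhollow=38 Juniper=33 → close Fernhollow (overflow 31)
  38÷1 = 38 each, +1 to first 0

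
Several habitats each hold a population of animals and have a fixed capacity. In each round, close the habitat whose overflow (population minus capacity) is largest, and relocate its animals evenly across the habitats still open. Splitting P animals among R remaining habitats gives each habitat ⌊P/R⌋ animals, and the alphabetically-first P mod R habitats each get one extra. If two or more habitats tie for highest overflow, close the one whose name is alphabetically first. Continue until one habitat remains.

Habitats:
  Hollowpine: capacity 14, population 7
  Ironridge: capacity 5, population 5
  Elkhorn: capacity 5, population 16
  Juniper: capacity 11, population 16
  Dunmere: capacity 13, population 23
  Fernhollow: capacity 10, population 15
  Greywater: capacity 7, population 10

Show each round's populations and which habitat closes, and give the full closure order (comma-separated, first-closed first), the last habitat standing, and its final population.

Closure order: Elkhorn, Dunmere, Fernhollow, Juniper, Greywater, Ironridge
Last habitat: Hollowpine with 92 animals

Round 1: Dunmere=23 Elkhorn=16 Fernhollow=15 Greywater=10 Hollowpine=7 Ironridge=5 Juniper=16 → close Elkhorn (overflow 11)
  16÷6 = 2 each, +1 to first 4
Round 2: Dunmere=26 Fernhollow=18 Greywater=13 Hollowpine=10 Ironridge=7 Juniper=18 → close Dunmere (overflow 13)
  26÷5 = 5 each, +1 to first 1
Round 3: Fernhollow=24 Greywater=18 Hollowpine=15 Ironridge=12 Juniper=23 → close Fernhollow (overflow 14)
  24÷4 = 6 each, +1 to first 0
Round 4: Greywater=24 Hollowpine=21 Ironridge=18 Juniper=29 → close Juniper (overflow 18)
  29÷3 = 9 each, +1 to first 2
Round 5: Greywater=34 Hollowpine=31 Ironridge=27 → close Greywater (overflow 27)
  34÷2 = 17 each, +1 to first 0
Round 6: Hollowpine=48 Ironridge=44 → close Ironridge (overflow 39)
  44÷1 = 44 each, +1 to first 0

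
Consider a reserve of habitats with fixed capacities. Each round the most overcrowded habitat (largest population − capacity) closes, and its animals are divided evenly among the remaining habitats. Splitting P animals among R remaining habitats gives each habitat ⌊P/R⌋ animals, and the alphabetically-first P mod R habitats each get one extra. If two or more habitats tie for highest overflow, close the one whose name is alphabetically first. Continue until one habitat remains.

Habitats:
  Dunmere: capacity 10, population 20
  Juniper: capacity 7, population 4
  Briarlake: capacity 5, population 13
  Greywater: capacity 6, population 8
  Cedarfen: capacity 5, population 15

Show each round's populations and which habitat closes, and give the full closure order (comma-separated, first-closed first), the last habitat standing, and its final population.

Round 1: Briarlake=13 Cedarfen=15 Dunmere=20 Greywater=8 Juniper=4 → close Cedarfen (overflow 10)
  15÷4 = 3 each, +1 to first 3
Round 2: Briarlake=17 Dunmere=24 Greywater=12 Juniper=7 → close Dunmere (overflow 14)
  24÷3 = 8 each, +1 to first 0
Round 3: Briarlake=25 Greywater=20 Juniper=15 → close Briarlake (overflow 20)
  25÷2 = 12 each, +1 to first 1
Round 4: Greywater=33 Juniper=27 → close Greywater (overflow 27)
  33÷1 = 33 each, +1 to first 0

Closure order: Cedarfen, Dunmere, Briarlake, Greywater
Last habitat: Juniper with 60 animals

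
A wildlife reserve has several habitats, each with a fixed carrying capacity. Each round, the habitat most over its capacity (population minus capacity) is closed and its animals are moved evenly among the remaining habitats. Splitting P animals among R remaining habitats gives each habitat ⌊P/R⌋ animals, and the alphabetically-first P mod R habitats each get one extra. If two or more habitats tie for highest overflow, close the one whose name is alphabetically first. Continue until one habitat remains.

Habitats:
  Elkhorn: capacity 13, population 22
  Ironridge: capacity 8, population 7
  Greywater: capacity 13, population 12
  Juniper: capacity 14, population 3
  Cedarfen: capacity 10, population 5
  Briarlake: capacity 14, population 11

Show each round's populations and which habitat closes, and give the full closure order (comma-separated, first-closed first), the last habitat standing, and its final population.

Round 1: Briarlake=11 Cedarfen=5 Elkhorn=22 Greywater=12 Ironridge=7 Juniper=3 → close Elkhorn (overflow 9)
  22÷5 = 4 each, +1 to first 2
Round 2: Briarlake=16 Cedarfen=10 Greywater=16 Ironridge=11 Juniper=7 → close Greywater (overflow 3)
  16÷4 = 4 each, +1 to first 0
Round 3: Briarlake=20 Cedarfen=14 Ironridge=15 Juniper=11 → close Ironridge (overflow 7)
  15÷3 = 5 each, +1 to first 0
Round 4: Briarlake=25 Cedarfen=19 Juniper=16 → close Briarlake (overflow 11)
  25÷2 = 12 each, +1 to first 1
Round 5: Cedarfen=32 Juniper=28 → close Cedarfen (overflow 22)
  32÷1 = 32 each, +1 to first 0

Closure order: Elkhorn, Greywater, Ironridge, Briarlake, Cedarfen
Last habitat: Juniper with 60 animals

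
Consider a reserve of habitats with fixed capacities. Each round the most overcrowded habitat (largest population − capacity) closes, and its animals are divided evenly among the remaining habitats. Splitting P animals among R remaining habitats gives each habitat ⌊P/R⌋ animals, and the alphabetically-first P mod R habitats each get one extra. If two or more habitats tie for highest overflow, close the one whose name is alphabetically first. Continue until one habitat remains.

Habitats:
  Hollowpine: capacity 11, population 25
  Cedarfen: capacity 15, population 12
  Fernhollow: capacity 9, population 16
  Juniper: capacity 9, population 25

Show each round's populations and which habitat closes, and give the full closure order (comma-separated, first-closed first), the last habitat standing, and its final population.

Round 1: Cedarfen=12 Fernhollow=16 Hollowpine=25 Juniper=25 → close Juniper (overflow 16)
  25÷3 = 8 each, +1 to first 1
Round 2: Cedarfen=21 Fernhollow=24 Hollowpine=33 → close Hollowpine (overflow 22)
  33÷2 = 16 each, +1 to first 1
Round 3: Cedarfen=38 Fernhollow=40 → close Fernhollow (overflow 31)
  40÷1 = 40 each, +1 to first 0

Closure order: Juniper, Hollowpine, Fernhollow
Last habitat: Cedarfen with 78 animals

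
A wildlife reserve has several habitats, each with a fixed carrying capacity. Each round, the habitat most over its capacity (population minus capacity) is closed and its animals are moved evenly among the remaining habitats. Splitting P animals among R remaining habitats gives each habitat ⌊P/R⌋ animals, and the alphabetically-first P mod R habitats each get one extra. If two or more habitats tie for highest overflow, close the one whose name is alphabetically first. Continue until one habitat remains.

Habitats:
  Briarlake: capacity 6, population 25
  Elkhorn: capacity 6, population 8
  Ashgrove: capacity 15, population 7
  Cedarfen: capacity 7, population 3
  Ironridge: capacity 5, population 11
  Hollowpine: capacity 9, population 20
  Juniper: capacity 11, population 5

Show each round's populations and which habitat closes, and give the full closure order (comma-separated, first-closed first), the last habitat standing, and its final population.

Round 1: Ashgrove=7 Briarlake=25 Cedarfen=3 Elkhorn=8 Hollowpine=20 Ironridge=11 Juniper=5 → close Briarlake (overflow 19)
  25÷6 = 4 each, +1 to first 1
Round 2: Ashgrove=12 Cedarfen=7 Elkhorn=12 Hollowpine=24 Ironridge=15 Juniper=9 → close Hollowpine (overflow 15)
  24÷5 = 4 each, +1 to first 4
Round 3: Ashgrove=17 Cedarfen=12 Elkhorn=17 Ironridge=20 Juniper=13 → close Ironridge (overflow 15)
  20÷4 = 5 each, +1 to first 0
Round 4: Ashgrove=22 Cedarfen=17 Elkhorn=22 Juniper=18 → close Elkhorn (overflow 16)
  22÷3 = 7 each, +1 to first 1
Round 5: Ashgrove=30 Cedarfen=24 Juniper=25 → close Cedarfen (overflow 17)
  24÷2 = 12 each, +1 to first 0
Round 6: Ashgrove=42 Juniper=37 → close Ashgrove (overflow 27)
  42÷1 = 42 each, +1 to first 0

Closure order: Briarlake, Hollowpine, Ironridge, Elkhorn, Cedarfen, Ashgrove
Last habitat: Juniper with 79 animals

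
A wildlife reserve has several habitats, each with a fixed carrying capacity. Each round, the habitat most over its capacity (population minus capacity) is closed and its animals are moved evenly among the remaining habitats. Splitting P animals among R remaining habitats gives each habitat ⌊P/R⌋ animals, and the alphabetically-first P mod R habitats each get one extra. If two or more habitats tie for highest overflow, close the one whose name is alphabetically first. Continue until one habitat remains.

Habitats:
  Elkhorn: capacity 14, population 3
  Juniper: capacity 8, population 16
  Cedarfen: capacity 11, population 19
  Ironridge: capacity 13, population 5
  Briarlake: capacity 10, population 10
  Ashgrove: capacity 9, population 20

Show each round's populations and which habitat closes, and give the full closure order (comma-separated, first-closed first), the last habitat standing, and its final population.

Round 1: Ashgrove=20 Briarlake=10 Cedarfen=19 Elkhorn=3 Ironridge=5 Juniper=16 → close Ashgrove (overflow 11)
  20÷5 = 4 each, +1 to first 0
Round 2: Briarlake=14 Cedarfen=23 Elkhorn=7 Ironridge=9 Juniper=20 → close Cedarfen (overflow 12)
  23÷4 = 5 each, +1 to first 3
Round 3: Briarlake=20 Elkhorn=13 Ironridge=15 Juniper=25 → close Juniper (overflow 17)
  25÷3 = 8 each, +1 to first 1
Round 4: Briarlake=29 Elkhorn=21 Ironridge=23 → close Briarlake (overflow 19)
  29÷2 = 14 each, +1 to first 1
Round 5: Elkhorn=36 Ironridge=37 → close Ironridge (overflow 24)
  37÷1 = 37 each, +1 to first 0

Closure order: Ashgrove, Cedarfen, Juniper, Briarlake, Ironridge
Last habitat: Elkhorn with 73 animals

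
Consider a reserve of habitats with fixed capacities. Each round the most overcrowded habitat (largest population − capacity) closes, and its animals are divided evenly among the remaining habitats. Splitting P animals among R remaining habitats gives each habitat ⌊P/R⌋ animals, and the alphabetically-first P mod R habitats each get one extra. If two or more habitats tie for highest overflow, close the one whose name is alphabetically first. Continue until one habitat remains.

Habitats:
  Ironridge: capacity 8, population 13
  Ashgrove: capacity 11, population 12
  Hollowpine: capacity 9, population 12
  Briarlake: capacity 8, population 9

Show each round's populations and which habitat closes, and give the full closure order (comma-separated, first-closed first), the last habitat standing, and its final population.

Closure order: Ironridge, Hollowpine, Ashgrove
Last habitat: Briarlake with 46 animals

Round 1: Ashgrove=12 Briarlake=9 Hollowpine=12 Ironridge=13 → close Ironridge (overflow 5)
  13÷3 = 4 each, +1 to first 1
Round 2: Ashgrove=17 Briarlake=13 Hollowpine=16 → close Hollowpine (overflow 7)
  16÷2 = 8 each, +1 to first 0
Round 3: Ashgrove=25 Briarlake=21 → close Ashgrove (overflow 14)
  25÷1 = 25 each, +1 to first 0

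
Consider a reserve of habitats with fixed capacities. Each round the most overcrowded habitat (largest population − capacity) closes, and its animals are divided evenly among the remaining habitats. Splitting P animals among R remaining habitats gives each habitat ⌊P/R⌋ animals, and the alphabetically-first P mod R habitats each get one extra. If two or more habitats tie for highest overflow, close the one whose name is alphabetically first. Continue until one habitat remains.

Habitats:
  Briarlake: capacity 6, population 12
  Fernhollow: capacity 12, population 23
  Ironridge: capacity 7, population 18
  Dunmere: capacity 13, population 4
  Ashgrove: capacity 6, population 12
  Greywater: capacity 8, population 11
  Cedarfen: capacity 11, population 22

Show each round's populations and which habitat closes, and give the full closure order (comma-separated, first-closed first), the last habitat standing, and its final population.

Closure order: Cedarfen, Fernhollow, Ironridge, Ashgrove, Briarlake, Greywater
Last habitat: Dunmere with 102 animals

Round 1: Ashgrove=12 Briarlake=12 Cedarfen=22 Dunmere=4 Fernhollow=23 Greywater=11 Ironridge=18 → close Cedarfen (overflow 11)
  22÷6 = 3 each, +1 to first 4
Round 2: Ashgrove=16 Briarlake=16 Dunmere=8 Fernhollow=27 Greywater=14 Ironridge=21 → close Fernhollow (overflow 15)
  27÷5 = 5 each, +1 to first 2
Round 3: Ashgrove=22 Briarlake=22 Dunmere=13 Greywater=19 Ironridge=26 → close Ironridge (overflow 19)
  26÷4 = 6 each, +1 to first 2
Round 4: Ashgrove=29 Briarlake=29 Dunmere=19 Greywater=25 → close Ashgrove (overflow 23)
  29÷3 = 9 each, +1 to first 2
Round 5: Briarlake=39 Dunmere=29 Greywater=34 → close Briarlake (overflow 33)
  39÷2 = 19 each, +1 to first 1
Round 6: Dunmere=49 Greywater=53 → close Greywater (overflow 45)
  53÷1 = 53 each, +1 to first 0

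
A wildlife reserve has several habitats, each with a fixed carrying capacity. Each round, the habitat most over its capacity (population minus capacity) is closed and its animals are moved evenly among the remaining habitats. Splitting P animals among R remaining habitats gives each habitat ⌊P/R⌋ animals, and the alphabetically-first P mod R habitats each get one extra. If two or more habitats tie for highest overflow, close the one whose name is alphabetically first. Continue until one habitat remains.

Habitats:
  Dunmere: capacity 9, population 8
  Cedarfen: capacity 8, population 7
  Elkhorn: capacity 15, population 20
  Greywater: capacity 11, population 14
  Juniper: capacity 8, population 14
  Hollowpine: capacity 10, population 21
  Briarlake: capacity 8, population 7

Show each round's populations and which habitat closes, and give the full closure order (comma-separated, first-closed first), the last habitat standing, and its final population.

Closure order: Hollowpine, Juniper, Elkhorn, Greywater, Briarlake, Cedarfen
Last habitat: Dunmere with 91 animals

Round 1: Briarlake=7 Cedarfen=7 Dunmere=8 Elkhorn=20 Greywater=14 Hollowpine=21 Juniper=14 → close Hollowpine (overflow 11)
  21÷6 = 3 each, +1 to first 3
Round 2: Briarlake=11 Cedarfen=11 Dunmere=12 Elkhorn=23 Greywater=17 Juniper=17 → close Juniper (overflow 9)
  17÷5 = 3 each, +1 to first 2
Round 3: Briarlake=15 Cedarfen=15 Dunmere=15 Elkhorn=26 Greywater=20 → close Elkhorn (overflow 11)
  26÷4 = 6 each, +1 to first 2
Round 4: Briarlake=22 Cedarfen=22 Dunmere=21 Greywater=26 → close Greywater (overflow 15)
  26÷3 = 8 each, +1 to first 2
Round 5: Briarlake=31 Cedarfen=31 Dunmere=29 → close Briarlake (overflow 23)
  31÷2 = 15 each, +1 to first 1
Round 6: Cedarfen=47 Dunmere=44 → close Cedarfen (overflow 39)
  47÷1 = 47 each, +1 to first 0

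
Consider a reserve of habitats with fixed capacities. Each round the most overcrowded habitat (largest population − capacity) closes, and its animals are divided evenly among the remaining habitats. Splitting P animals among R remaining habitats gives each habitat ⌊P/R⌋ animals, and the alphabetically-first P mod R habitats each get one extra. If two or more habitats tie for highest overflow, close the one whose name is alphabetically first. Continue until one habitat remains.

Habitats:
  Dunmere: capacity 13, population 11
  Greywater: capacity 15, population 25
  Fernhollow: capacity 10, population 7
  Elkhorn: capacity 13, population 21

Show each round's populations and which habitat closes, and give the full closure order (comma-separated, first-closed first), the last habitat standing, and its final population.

Round 1: Dunmere=11 Elkhorn=21 Fernhollow=7 Greywater=25 → close Greywater (overflow 10)
  25÷3 = 8 each, +1 to first 1
Round 2: Dunmere=20 Elkhorn=29 Fernhollow=15 → close Elkhorn (overflow 16)
  29÷2 = 14 each, +1 to first 1
Round 3: Dunmere=35 Fernhollow=29 → close Dunmere (overflow 22)
  35÷1 = 35 each, +1 to first 0

Closure order: Greywater, Elkhorn, Dunmere
Last habitat: Fernhollow with 64 animals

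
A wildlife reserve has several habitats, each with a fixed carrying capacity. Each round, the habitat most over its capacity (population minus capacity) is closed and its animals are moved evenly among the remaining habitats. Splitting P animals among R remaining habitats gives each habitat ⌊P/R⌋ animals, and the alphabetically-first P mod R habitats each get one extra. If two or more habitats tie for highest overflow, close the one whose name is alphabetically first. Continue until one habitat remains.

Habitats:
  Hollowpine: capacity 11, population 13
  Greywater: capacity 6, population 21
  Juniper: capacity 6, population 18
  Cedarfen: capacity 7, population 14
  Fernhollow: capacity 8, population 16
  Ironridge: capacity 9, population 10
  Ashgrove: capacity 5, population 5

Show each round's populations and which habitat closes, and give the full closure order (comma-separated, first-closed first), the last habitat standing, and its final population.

Round 1: Ashgrove=5 Cedarfen=14 Fernhollow=16 Greywater=21 Hollowpine=13 Ironridge=10 Juniper=18 → close Greywater (overflow 15)
  21÷6 = 3 each, +1 to first 3
Round 2: Ashgrove=9 Cedarfen=18 Fernhollow=20 Hollowpine=16 Ironridge=13 Juniper=21 → close Juniper (overflow 15)
  21÷5 = 4 each, +1 to first 1
Round 3: Ashgrove=14 Cedarfen=22 Fernhollow=24 Hollowpine=20 Ironridge=17 → close Fernhollow (overflow 16)
  24÷4 = 6 each, +1 to first 0
Round 4: Ashgrove=20 Cedarfen=28 Hollowpine=26 Ironridge=23 → close Cedarfen (overflow 21)
  28÷3 = 9 each, +1 to first 1
Round 5: Ashgrove=30 Hollowpine=35 Ironridge=32 → close Ashgrove (overflow 25)
  30÷2 = 15 each, +1 to first 0
Round 6: Hollowpine=50 Ironridge=47 → close Hollowpine (overflow 39)
  50÷1 = 50 each, +1 to first 0

Closure order: Greywater, Juniper, Fernhollow, Cedarfen, Ashgrove, Hollowpine
Last habitat: Ironridge with 97 animals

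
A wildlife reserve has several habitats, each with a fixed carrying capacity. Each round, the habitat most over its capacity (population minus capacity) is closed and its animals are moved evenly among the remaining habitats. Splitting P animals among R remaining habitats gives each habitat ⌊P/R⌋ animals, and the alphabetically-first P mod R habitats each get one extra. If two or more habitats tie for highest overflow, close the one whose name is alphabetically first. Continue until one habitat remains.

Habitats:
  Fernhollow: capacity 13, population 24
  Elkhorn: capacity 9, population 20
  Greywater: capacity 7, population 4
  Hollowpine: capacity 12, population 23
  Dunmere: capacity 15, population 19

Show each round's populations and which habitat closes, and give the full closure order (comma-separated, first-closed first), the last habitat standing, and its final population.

Round 1: Dunmere=19 Elkhorn=20 Fernhollow=24 Greywater=4 Hollowpine=23 → close Elkhorn (overflow 11)
  20÷4 = 5 each, +1 to first 0
Round 2: Dunmere=24 Fernhollow=29 Greywater=9 Hollowpine=28 → close Fernhollow (overflow 16)
  29÷3 = 9 each, +1 to first 2
Round 3: Dunmere=34 Greywater=19 Hollowpine=37 → close Hollowpine (overflow 25)
  37÷2 = 18 each, +1 to first 1
Round 4: Dunmere=53 Greywater=37 → close Dunmere (overflow 38)
  53÷1 = 53 each, +1 to first 0

Closure order: Elkhorn, Fernhollow, Hollowpine, Dunmere
Last habitat: Greywater with 90 animals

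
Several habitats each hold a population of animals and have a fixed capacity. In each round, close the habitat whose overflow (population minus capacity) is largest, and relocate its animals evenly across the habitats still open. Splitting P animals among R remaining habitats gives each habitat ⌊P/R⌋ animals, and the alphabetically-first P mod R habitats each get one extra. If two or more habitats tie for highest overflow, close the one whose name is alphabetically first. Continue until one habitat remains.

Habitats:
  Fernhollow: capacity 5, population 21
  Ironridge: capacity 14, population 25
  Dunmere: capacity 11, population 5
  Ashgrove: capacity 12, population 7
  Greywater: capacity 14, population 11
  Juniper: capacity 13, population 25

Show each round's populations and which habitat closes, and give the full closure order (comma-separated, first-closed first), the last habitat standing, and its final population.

Round 1: Ashgrove=7 Dunmere=5 Fernhollow=21 Greywater=11 Ironridge=25 Juniper=25 → close Fernhollow (overflow 16)
  21÷5 = 4 each, +1 to first 1
Round 2: Ashgrove=12 Dunmere=9 Greywater=15 Ironridge=29 Juniper=29 → close Juniper (overflow 16)
  29÷4 = 7 each, +1 to first 1
Round 3: Ashgrove=20 Dunmere=16 Greywater=22 Ironridge=36 → close Ironridge (overflow 22)
  36÷3 = 12 each, +1 to first 0
Round 4: Ashgrove=32 Dunmere=28 Greywater=34 → close Ashgrove (overflow 20)
  32÷2 = 16 each, +1 to first 0
Round 5: Dunmere=44 Greywater=50 → close Greywater (overflow 36)
  50÷1 = 50 each, +1 to first 0

Closure order: Fernhollow, Juniper, Ironridge, Ashgrove, Greywater
Last habitat: Dunmere with 94 animals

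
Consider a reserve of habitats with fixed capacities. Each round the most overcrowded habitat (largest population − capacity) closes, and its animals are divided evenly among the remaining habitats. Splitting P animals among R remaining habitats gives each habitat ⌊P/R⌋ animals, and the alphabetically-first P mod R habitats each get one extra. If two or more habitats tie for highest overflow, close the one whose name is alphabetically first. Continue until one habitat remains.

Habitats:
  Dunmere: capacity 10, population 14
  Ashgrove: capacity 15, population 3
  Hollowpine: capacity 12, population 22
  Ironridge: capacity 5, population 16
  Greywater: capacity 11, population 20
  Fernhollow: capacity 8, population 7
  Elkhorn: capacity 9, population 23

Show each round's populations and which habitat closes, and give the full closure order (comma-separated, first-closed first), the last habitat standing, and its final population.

Closure order: Elkhorn, Hollowpine, Ironridge, Greywater, Dunmere, Fernhollow
Last habitat: Ashgrove with 105 animals

Round 1: Ashgrove=3 Dunmere=14 Elkhorn=23 Fernhollow=7 Greywater=20 Hollowpine=22 Ironridge=16 → close Elkhorn (overflow 14)
  23÷6 = 3 each, +1 to first 5
Round 2: Ashgrove=7 Dunmere=18 Fernhollow=11 Greywater=24 Hollowpine=26 Ironridge=19 → close Hollowpine (overflow 14)
  26÷5 = 5 each, +1 to first 1
Round 3: Ashgrove=13 Dunmere=23 Fernhollow=16 Greywater=29 Ironridge=24 → close Ironridge (overflow 19)
  24÷4 = 6 each, +1 to first 0
Round 4: Ashgrove=19 Dunmere=29 Fernhollow=22 Greywater=35 → close Greywater (overflow 24)
  35÷3 = 11 each, +1 to first 2
Round 5: Ashgrove=31 Dunmere=41 Fernhollow=33 → close Dunmere (overflow 31)
  41÷2 = 20 each, +1 to first 1
Round 6: Ashgrove=52 Fernhollow=53 → close Fernhollow (overflow 45)
  53÷1 = 53 each, +1 to first 0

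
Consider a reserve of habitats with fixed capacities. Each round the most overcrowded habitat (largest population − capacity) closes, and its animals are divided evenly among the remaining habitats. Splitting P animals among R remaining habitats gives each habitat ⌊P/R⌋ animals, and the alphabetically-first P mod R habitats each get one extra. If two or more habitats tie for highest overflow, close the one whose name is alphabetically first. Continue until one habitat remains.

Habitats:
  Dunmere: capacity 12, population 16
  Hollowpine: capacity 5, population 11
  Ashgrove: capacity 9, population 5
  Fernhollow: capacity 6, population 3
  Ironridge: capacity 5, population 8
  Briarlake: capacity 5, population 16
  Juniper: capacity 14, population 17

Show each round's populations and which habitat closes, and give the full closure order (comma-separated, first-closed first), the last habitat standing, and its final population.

Closure order: Briarlake, Hollowpine, Dunmere, Ironridge, Juniper, Fernhollow
Last habitat: Ashgrove with 76 animals

Round 1: Ashgrove=5 Briarlake=16 Dunmere=16 Fernhollow=3 Hollowpine=11 Ironridge=8 Juniper=17 → close Briarlake (overflow 11)
  16÷6 = 2 each, +1 to first 4
Round 2: Ashgrove=8 Dunmere=19 Fernhollow=6 Hollowpine=14 Ironridge=10 Juniper=19 → close Hollowpine (overflow 9)
  14÷5 = 2 each, +1 to first 4
Round 3: Ashgrove=11 Dunmere=22 Fernhollow=9 Ironridge=13 Juniper=21 → close Dunmere (overflow 10)
  22÷4 = 5 each, +1 to first 2
Round 4: Ashgrove=17 Fernhollow=15 Ironridge=18 Juniper=26 → close Ironridge (overflow 13)
  18÷3 = 6 each, +1 to first 0
Round 5: Ashgrove=23 Fernhollow=21 Juniper=32 → close Juniper (overflow 18)
  32÷2 = 16 each, +1 to first 0
Round 6: Ashgrove=39 Fernhollow=37 → close Fernhollow (overflow 31)
  37÷1 = 37 each, +1 to first 0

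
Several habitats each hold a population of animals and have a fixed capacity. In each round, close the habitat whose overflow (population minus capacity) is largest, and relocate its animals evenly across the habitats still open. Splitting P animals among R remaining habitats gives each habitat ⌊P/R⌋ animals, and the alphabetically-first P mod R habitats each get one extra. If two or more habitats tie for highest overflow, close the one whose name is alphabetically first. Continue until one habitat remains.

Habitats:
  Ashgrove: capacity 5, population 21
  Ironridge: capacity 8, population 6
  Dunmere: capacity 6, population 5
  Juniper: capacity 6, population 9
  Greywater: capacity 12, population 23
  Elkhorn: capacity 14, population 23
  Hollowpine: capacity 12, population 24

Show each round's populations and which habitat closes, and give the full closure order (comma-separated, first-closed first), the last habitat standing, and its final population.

Round 1: Ashgrove=21 Dunmere=5 Elkhorn=23 Greywater=23 Hollowpine=24 Ironridge=6 Juniper=9 → close Ashgrove (overflow 16)
  21÷6 = 3 each, +1 to first 3
Round 2: Dunmere=9 Elkhorn=27 Greywater=27 Hollowpine=27 Ironridge=9 Juniper=12 → close Greywater (overflow 15)
  27÷5 = 5 each, +1 to first 2
Round 3: Dunmere=15 Elkhorn=33 Hollowpine=32 Ironridge=14 Juniper=17 → close Hollowpine (overflow 20)
  32÷4 = 8 each, +1 to first 0
Round 4: Dunmere=23 Elkhorn=41 Ironridge=22 Juniper=25 → close Elkhorn (overflow 27)
  41÷3 = 13 each, +1 to first 2
Round 5: Dunmere=37 Ironridge=36 Juniper=38 → close Juniper (overflow 32)
  38÷2 = 19 each, +1 to first 0
Round 6: Dunmere=56 Ironridge=55 → close Dunmere (overflow 50)
  56÷1 = 56 each, +1 to first 0

Closure order: Ashgrove, Greywater, Hollowpine, Elkhorn, Juniper, Dunmere
Last habitat: Ironridge with 111 animals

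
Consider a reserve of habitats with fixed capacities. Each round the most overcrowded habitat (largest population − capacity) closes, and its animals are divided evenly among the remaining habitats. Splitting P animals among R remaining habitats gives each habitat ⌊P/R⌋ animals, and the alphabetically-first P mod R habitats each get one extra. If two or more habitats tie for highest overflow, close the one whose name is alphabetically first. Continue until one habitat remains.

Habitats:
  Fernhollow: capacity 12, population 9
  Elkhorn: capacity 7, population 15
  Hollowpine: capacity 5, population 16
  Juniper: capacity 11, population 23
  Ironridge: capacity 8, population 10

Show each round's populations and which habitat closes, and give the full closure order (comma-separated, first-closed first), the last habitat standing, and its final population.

Closure order: Juniper, Hollowpine, Elkhorn, Ironridge
Last habitat: Fernhollow with 73 animals

Round 1: Elkhorn=15 Fernhollow=9 Hollowpine=16 Ironridge=10 Juniper=23 → close Juniper (overflow 12)
  23÷4 = 5 each, +1 to first 3
Round 2: Elkhorn=21 Fernhollow=15 Hollowpine=22 Ironridge=15 → close Hollowpine (overflow 17)
  22÷3 = 7 each, +1 to first 1
Round 3: Elkhorn=29 Fernhollow=22 Ironridge=22 → close Elkhorn (overflow 22)
  29÷2 = 14 each, +1 to first 1
Round 4: Fernhollow=37 Ironridge=36 → close Ironridge (overflow 28)
  36÷1 = 36 each, +1 to first 0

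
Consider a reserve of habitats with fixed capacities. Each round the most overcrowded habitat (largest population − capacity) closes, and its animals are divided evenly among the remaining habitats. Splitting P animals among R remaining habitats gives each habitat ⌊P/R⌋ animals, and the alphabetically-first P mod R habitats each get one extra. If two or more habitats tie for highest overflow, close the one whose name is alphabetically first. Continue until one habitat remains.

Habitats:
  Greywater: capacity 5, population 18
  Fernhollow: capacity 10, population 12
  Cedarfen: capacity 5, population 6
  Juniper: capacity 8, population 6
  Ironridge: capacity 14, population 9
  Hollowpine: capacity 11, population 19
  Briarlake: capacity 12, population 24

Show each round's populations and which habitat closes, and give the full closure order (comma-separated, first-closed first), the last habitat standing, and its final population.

Closure order: Greywater, Briarlake, Hollowpine, Fernhollow, Cedarfen, Juniper
Last habitat: Ironridge with 94 animals

Round 1: Briarlake=24 Cedarfen=6 Fernhollow=12 Greywater=18 Hollowpine=19 Ironridge=9 Juniper=6 → close Greywater (overflow 13)
  18÷6 = 3 each, +1 to first 0
Round 2: Briarlake=27 Cedarfen=9 Fernhollow=15 Hollowpine=22 Ironridge=12 Juniper=9 → close Briarlake (overflow 15)
  27÷5 = 5 each, +1 to first 2
Round 3: Cedarfen=15 Fernhollow=21 Hollowpine=27 Ironridge=17 Juniper=14 → close Hollowpine (overflow 16)
  27÷4 = 6 each, +1 to first 3
Round 4: Cedarfen=22 Fernhollow=28 Ironridge=24 Juniper=20 → close Fernhollow (overflow 18)
  28÷3 = 9 each, +1 to first 1
Round 5: Cedarfen=32 Ironridge=33 Juniper=29 → close Cedarfen (overflow 27)
  32÷2 = 16 each, +1 to first 0
Round 6: Ironridge=49 Juniper=45 → close Juniper (overflow 37)
  45÷1 = 45 each, +1 to first 0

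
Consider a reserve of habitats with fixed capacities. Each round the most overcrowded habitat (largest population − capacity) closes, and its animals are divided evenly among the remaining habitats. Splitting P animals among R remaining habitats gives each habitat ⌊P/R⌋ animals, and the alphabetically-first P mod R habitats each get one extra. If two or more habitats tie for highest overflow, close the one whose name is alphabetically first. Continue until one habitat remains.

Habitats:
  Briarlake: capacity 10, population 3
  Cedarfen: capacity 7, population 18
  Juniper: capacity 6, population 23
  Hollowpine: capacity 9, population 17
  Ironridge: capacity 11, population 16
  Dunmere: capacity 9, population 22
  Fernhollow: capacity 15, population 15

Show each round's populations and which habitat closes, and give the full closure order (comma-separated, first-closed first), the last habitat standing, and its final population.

Round 1: Briarlake=3 Cedarfen=18 Dunmere=22 Fernhollow=15 Hollowpine=17 Ironridge=16 Juniper=23 → close Juniper (overflow 17)
  23÷6 = 3 each, +1 to first 5
Round 2: Briarlake=7 Cedarfen=22 Dunmere=26 Fernhollow=19 Hollowpine=21 Ironridge=19 → close Dunmere (overflow 17)
  26÷5 = 5 each, +1 to first 1
Round 3: Briarlake=13 Cedarfen=27 Fernhollow=24 Hollowpine=26 Ironridge=24 → close Cedarfen (overflow 20)
  27÷4 = 6 each, +1 to first 3
Round 4: Briarlake=20 Fernhollow=31 Hollowpine=33 Ironridge=30 → close Hollowpine (overflow 24)
  33÷3 = 11 each, +1 to first 0
Round 5: Briarlake=31 Fernhollow=42 Ironridge=41 → close Ironridge (overflow 30)
  41÷2 = 20 each, +1 to first 1
Round 6: Briarlake=52 Fernhollow=62 → close Fernhollow (overflow 47)
  62÷1 = 62 each, +1 to first 0

Closure order: Juniper, Dunmere, Cedarfen, Hollowpine, Ironridge, Fernhollow
Last habitat: Briarlake with 114 animals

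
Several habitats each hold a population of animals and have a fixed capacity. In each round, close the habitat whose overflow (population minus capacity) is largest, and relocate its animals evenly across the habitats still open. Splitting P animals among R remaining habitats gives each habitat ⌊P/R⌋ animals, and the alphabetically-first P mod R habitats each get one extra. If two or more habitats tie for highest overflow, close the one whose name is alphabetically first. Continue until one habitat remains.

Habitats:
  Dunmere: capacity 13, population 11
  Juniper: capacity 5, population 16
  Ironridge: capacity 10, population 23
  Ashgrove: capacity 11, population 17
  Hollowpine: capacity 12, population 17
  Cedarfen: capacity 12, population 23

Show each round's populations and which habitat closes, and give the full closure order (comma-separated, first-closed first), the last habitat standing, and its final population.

Closure order: Ironridge, Cedarfen, Juniper, Ashgrove, Hollowpine
Last habitat: Dunmere with 107 animals

Round 1: Ashgrove=17 Cedarfen=23 Dunmere=11 Hollowpine=17 Ironridge=23 Juniper=16 → close Ironridge (overflow 13)
  23÷5 = 4 each, +1 to first 3
Round 2: Ashgrove=22 Cedarfen=28 Dunmere=16 Hollowpine=21 Juniper=20 → close Cedarfen (overflow 16)
  28÷4 = 7 each, +1 to first 0
Round 3: Ashgrove=29 Dunmere=23 Hollowpine=28 Juniper=27 → close Juniper (overflow 22)
  27÷3 = 9 each, +1 to first 0
Round 4: Ashgrove=38 Dunmere=32 Hollowpine=37 → close Ashgrove (overflow 27)
  38÷2 = 19 each, +1 to first 0
Round 5: Dunmere=51 Hollowpine=56 → close Hollowpine (overflow 44)
  56÷1 = 56 each, +1 to first 0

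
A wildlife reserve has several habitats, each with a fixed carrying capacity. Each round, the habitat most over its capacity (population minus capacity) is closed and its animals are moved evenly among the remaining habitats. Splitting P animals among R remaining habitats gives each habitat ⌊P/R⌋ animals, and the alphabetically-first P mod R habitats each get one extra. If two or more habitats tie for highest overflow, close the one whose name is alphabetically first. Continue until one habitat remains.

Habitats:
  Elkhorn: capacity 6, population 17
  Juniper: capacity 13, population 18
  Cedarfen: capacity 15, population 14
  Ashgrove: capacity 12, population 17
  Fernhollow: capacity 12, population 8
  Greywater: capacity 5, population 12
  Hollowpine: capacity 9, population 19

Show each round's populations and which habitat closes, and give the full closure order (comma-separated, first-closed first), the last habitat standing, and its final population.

Closure order: Elkhorn, Hollowpine, Greywater, Ashgrove, Juniper, Cedarfen
Last habitat: Fernhollow with 105 animals

Round 1: Ashgrove=17 Cedarfen=14 Elkhorn=17 Fernhollow=8 Greywater=12 Hollowpine=19 Juniper=18 → close Elkhorn (overflow 11)
  17÷6 = 2 each, +1 to first 5
Round 2: Ashgrove=20 Cedarfen=17 Fernhollow=11 Greywater=15 Hollowpine=22 Juniper=20 → close Hollowpine (overflow 13)
  22÷5 = 4 each, +1 to first 2
Round 3: Ashgrove=25 Cedarfen=22 Fernhollow=15 Greywater=19 Juniper=24 → close Greywater (overflow 14)
  19÷4 = 4 each, +1 to first 3
Round 4: Ashgrove=30 Cedarfen=27 Fernhollow=20 Juniper=28 → close Ashgrove (overflow 18)
  30÷3 = 10 each, +1 to first 0
Round 5: Cedarfen=37 Fernhollow=30 Juniper=38 → close Juniper (overflow 25)
  38÷2 = 19 each, +1 to first 0
Round 6: Cedarfen=56 Fernhollow=49 → close Cedarfen (overflow 41)
  56÷1 = 56 each, +1 to first 0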